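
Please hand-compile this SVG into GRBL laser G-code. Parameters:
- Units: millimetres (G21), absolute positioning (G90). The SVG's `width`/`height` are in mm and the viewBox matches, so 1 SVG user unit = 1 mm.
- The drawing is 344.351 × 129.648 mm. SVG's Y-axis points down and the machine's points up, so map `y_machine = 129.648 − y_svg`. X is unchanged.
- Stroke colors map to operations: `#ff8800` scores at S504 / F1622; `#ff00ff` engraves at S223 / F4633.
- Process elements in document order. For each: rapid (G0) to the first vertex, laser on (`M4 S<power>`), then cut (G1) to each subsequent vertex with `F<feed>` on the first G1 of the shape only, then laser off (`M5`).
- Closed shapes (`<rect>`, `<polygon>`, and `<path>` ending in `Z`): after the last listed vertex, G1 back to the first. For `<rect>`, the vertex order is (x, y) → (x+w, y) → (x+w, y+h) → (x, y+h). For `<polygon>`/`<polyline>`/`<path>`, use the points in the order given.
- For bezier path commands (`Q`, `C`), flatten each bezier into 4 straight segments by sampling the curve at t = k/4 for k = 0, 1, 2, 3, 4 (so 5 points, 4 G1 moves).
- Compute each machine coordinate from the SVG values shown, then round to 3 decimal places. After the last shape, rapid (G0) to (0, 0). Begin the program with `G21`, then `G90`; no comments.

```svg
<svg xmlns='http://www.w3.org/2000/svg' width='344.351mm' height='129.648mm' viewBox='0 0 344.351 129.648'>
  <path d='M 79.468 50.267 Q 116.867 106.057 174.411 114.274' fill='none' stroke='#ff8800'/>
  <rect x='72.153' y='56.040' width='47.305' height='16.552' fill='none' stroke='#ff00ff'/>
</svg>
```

Since the viewBox matches the mm dimensions, user units are millimetres directly. The only transform is the Y-flip y_m = 129.648 − y_svg.

Shape 1 is a quadratic bezier drawn with `<path>`. Its stroke #ff8800 means score at S504, F1622. After flipping Y the toolpath is (79.468,79.381) → (99.427,54.459) → (121.903,35.484) → (146.898,22.456) → (174.411,15.374).

Shape 2 is a rectangle drawn with `<rect>`. Its stroke #ff00ff means engrave at S223, F4633. After flipping Y the toolpath is (72.153,73.608) → (119.458,73.608) → (119.458,57.056) → (72.153,57.056) → (72.153,73.608), returning to the start.

G21
G90
G0 X79.468 Y79.381
M4 S504
G1 X99.427 Y54.459 F1622
G1 X121.903 Y35.484
G1 X146.898 Y22.456
G1 X174.411 Y15.374
M5
G0 X72.153 Y73.608
M4 S223
G1 X119.458 Y73.608 F4633
G1 X119.458 Y57.056
G1 X72.153 Y57.056
G1 X72.153 Y73.608
M5
G0 X0.000 Y0.000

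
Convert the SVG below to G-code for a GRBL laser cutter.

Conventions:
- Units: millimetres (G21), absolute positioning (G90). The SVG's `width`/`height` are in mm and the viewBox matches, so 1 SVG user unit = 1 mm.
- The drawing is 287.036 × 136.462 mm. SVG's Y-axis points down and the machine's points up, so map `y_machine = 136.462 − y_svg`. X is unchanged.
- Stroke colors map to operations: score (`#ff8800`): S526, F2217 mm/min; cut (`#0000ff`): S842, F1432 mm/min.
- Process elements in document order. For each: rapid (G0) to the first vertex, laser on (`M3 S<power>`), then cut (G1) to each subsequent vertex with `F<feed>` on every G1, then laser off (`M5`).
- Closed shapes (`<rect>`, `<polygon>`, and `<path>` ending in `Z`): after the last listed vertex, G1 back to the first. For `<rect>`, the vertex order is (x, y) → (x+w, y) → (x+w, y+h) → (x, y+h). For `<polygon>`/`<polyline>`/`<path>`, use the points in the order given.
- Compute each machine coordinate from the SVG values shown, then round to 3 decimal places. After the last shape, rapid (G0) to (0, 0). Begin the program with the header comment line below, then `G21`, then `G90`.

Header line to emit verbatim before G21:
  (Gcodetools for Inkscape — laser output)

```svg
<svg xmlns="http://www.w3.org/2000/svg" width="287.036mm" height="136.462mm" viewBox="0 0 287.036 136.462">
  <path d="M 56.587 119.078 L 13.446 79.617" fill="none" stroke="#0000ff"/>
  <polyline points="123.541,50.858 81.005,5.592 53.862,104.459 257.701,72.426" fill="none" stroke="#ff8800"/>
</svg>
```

1 u = 1 mm; y_m = 136.462 − y.

[1] `<path>` line segment, #0000ff→cut S842 F1432: (56.587,17.384) → (13.446,56.845)

[2] `<polyline>` open polyline, #ff8800→score S526 F2217: (123.541,85.604) → (81.005,130.870) → (53.862,32.003) → (257.701,64.036)

(Gcodetools for Inkscape — laser output)
G21
G90
G0 X56.587 Y17.384
M3 S842
G1 X13.446 Y56.845 F1432
M5
G0 X123.541 Y85.604
M3 S526
G1 X81.005 Y130.870 F2217
G1 X53.862 Y32.003 F2217
G1 X257.701 Y64.036 F2217
M5
G0 X0.000 Y0.000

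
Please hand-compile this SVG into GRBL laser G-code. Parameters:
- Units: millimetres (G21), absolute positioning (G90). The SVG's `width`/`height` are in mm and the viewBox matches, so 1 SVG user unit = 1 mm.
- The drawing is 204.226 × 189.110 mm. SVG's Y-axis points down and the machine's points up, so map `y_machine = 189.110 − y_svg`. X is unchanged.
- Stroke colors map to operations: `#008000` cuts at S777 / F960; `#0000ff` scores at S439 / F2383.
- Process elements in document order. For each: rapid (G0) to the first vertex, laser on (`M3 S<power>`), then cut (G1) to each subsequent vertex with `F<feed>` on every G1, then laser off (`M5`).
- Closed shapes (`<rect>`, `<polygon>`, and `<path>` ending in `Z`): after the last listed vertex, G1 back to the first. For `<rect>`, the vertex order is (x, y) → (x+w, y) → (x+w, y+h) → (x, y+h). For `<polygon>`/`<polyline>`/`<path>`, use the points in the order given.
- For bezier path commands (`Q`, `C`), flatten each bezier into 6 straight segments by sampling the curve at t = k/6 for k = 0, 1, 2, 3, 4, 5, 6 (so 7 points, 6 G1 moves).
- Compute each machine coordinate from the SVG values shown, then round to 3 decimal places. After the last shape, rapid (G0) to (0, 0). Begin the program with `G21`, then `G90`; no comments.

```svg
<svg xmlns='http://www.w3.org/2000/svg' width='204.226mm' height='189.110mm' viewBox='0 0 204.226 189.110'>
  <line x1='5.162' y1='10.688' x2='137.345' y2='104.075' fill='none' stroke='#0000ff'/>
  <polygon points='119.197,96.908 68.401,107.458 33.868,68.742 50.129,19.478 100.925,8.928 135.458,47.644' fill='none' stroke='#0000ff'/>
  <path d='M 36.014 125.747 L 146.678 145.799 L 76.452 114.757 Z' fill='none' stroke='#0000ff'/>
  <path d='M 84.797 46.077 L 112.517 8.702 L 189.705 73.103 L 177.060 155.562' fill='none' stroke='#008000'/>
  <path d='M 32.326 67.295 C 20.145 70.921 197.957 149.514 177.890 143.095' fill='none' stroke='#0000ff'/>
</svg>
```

G21
G90
G0 X5.162 Y178.422
M3 S439
G1 X137.345 Y85.035 F2383
M5
G0 X119.197 Y92.202
M3 S439
G1 X68.401 Y81.652 F2383
G1 X33.868 Y120.368 F2383
G1 X50.129 Y169.632 F2383
G1 X100.925 Y180.182 F2383
G1 X135.458 Y141.466 F2383
G1 X119.197 Y92.202 F2383
M5
G0 X36.014 Y63.363
M3 S439
G1 X146.678 Y43.311 F2383
G1 X76.452 Y74.353 F2383
G1 X36.014 Y63.363 F2383
M5
G0 X84.797 Y143.033
M3 S777
G1 X112.517 Y180.408 F960
G1 X189.705 Y116.007 F960
G1 X177.060 Y33.548 F960
M5
G0 X32.326 Y121.815
M3 S439
G1 X40.273 Y114.495 F2383
G1 X69.110 Y99.125 F2383
G1 X108.065 Y80.148 F2383
G1 X146.363 Y62.008 F2383
G1 X173.229 Y49.149 F2383
G1 X177.890 Y46.015 F2383
M5
G0 X0.000 Y0.000

viewBox `0 0 204.226 189.110` with mm width/height → 1 unit = 1 mm. Flip: y_m = 189.110 − y_svg.

**Shape 1** — `<line>` line segment, stroke `#0000ff` → score (S439, F2383). Machine vertices: (5.162,178.422) → (137.345,85.035). Open path.

**Shape 2** — `<polygon>` regular polygon, stroke `#0000ff` → score (S439, F2383). Machine vertices: (119.197,92.202) → (68.401,81.652) → (33.868,120.368) → (50.129,169.632) → (100.925,180.182) → (135.458,141.466) → (119.197,92.202). Closed: final G1 returns to the first vertex.

**Shape 3** — `<path>` closed polygon, stroke `#0000ff` → score (S439, F2383). Machine vertices: (36.014,63.363) → (146.678,43.311) → (76.452,74.353) → (36.014,63.363). Closed: final G1 returns to the first vertex.

**Shape 4** — `<path>` open polyline, stroke `#008000` → cut (S777, F960). Machine vertices: (84.797,143.033) → (112.517,180.408) → (189.705,116.007) → (177.060,33.548). Open path.

**Shape 5** — `<path>` cubic bezier, stroke `#0000ff` → score (S439, F2383). Control points (SVG): P0=(32.326,67.295), P1=(20.145,70.921), P2=(197.957,149.514), P3=(177.890,143.095); sampled at t=k/6. Machine vertices: (32.326,121.815) → (40.273,114.495) → (69.110,99.125) → (108.065,80.148) → (146.363,62.008) → (173.229,49.149) → (177.890,46.015). Open path.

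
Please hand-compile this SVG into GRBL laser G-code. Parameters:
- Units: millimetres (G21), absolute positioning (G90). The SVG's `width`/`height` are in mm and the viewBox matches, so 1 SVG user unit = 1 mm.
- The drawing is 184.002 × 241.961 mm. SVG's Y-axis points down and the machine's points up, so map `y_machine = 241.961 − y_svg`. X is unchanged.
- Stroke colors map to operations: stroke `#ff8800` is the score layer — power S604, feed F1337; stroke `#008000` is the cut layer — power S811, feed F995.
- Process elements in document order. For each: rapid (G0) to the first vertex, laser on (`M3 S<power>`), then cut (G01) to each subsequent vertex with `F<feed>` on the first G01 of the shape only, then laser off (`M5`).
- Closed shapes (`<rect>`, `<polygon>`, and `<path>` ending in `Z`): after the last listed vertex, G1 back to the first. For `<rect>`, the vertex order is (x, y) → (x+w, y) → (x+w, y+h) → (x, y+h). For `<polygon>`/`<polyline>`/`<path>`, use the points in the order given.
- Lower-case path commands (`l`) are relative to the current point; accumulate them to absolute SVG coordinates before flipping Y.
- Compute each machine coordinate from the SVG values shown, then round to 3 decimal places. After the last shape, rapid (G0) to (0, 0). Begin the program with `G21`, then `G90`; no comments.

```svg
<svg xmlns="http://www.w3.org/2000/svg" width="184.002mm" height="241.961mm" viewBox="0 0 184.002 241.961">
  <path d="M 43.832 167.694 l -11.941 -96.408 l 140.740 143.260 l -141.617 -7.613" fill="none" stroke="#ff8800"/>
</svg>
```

Since the viewBox matches the mm dimensions, user units are millimetres directly. The only transform is the Y-flip y_m = 241.961 − y_svg.

Shape 1 is a open polyline drawn with `<path>`. Its stroke #ff8800 means score at S604, F1337. After flipping Y the toolpath is (43.832,74.267) → (31.891,170.675) → (172.631,27.415) → (31.014,35.028).

G21
G90
G0 X43.832 Y74.267
M3 S604
G01 X31.891 Y170.675 F1337
G01 X172.631 Y27.415
G01 X31.014 Y35.028
M5
G0 X0.000 Y0.000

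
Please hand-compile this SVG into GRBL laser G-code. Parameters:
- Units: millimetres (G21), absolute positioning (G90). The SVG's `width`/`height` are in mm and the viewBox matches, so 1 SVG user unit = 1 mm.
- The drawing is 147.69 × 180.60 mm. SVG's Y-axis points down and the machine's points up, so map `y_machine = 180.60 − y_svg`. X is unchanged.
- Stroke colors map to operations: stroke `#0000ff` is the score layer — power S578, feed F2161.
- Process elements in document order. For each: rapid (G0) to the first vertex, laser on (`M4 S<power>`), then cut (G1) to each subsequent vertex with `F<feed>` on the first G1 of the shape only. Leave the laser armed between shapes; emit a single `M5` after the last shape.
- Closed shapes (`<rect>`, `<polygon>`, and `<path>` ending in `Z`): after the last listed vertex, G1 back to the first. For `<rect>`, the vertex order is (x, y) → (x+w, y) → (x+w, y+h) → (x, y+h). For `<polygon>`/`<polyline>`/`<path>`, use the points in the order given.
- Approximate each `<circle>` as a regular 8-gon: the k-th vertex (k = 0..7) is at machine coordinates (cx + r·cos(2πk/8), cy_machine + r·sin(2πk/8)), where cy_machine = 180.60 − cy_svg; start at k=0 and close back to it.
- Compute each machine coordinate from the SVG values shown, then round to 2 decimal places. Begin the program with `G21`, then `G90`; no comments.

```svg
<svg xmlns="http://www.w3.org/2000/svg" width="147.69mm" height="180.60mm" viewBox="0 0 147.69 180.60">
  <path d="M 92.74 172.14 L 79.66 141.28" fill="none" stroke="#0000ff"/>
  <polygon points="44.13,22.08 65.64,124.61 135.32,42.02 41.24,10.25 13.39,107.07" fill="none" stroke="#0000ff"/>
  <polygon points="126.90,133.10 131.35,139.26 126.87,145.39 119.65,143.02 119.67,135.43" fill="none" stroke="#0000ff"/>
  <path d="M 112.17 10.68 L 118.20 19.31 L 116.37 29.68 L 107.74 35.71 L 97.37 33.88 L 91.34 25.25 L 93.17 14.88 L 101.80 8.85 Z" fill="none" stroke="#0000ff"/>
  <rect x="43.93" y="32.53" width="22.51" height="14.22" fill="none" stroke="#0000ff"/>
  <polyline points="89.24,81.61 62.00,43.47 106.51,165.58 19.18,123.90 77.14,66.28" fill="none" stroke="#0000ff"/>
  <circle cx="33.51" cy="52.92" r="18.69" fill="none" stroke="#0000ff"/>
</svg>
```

viewBox `0 0 147.69 180.60` with mm width/height → 1 unit = 1 mm. Flip: y_m = 180.60 − y_svg.

**Shape 1** — `<path>` line segment, stroke `#0000ff` → score (S578, F2161). Machine vertices: (92.74,8.46) → (79.66,39.32). Open path.

**Shape 2** — `<polygon>` closed polygon, stroke `#0000ff` → score (S578, F2161). Machine vertices: (44.13,158.52) → (65.64,55.99) → (135.32,138.58) → (41.24,170.35) → (13.39,73.53) → (44.13,158.52). Closed: final G1 returns to the first vertex.

**Shape 3** — `<polygon>` regular polygon, stroke `#0000ff` → score (S578, F2161). Machine vertices: (126.90,47.50) → (131.35,41.34) → (126.87,35.21) → (119.65,37.58) → (119.67,45.17) → (126.90,47.50). Closed: final G1 returns to the first vertex.

**Shape 4** — `<path>` regular polygon, stroke `#0000ff` → score (S578, F2161). Machine vertices: (112.17,169.92) → (118.20,161.29) → (116.37,150.92) → (107.74,144.89) → (97.37,146.72) → (91.34,155.35) → (93.17,165.72) → (101.80,171.75) → (112.17,169.92). Closed: final G1 returns to the first vertex.

**Shape 5** — `<rect>` rectangle, stroke `#0000ff` → score (S578, F2161). Machine vertices: (43.93,148.07) → (66.44,148.07) → (66.44,133.85) → (43.93,133.85) → (43.93,148.07). Closed: final G1 returns to the first vertex.

**Shape 6** — `<polyline>` open polyline, stroke `#0000ff` → score (S578, F2161). Machine vertices: (89.24,98.99) → (62.00,137.13) → (106.51,15.02) → (19.18,56.70) → (77.14,114.32). Open path.

**Shape 7** — `<circle>` circle, stroke `#0000ff` → score (S578, F2161). Machine vertices: (52.20,127.68) → (46.73,140.90) → (33.51,146.37) → (20.29,140.90) → (14.82,127.68) → (20.29,114.46) → (33.51,108.99) → (46.73,114.46) → (52.20,127.68). Closed: final G1 returns to the first vertex.

G21
G90
G0 X92.74 Y8.46
M4 S578
G1 X79.66 Y39.32 F2161
G0 X44.13 Y158.52
M4 S578
G1 X65.64 Y55.99 F2161
G1 X135.32 Y138.58
G1 X41.24 Y170.35
G1 X13.39 Y73.53
G1 X44.13 Y158.52
G0 X126.90 Y47.50
M4 S578
G1 X131.35 Y41.34 F2161
G1 X126.87 Y35.21
G1 X119.65 Y37.58
G1 X119.67 Y45.17
G1 X126.90 Y47.50
G0 X112.17 Y169.92
M4 S578
G1 X118.20 Y161.29 F2161
G1 X116.37 Y150.92
G1 X107.74 Y144.89
G1 X97.37 Y146.72
G1 X91.34 Y155.35
G1 X93.17 Y165.72
G1 X101.80 Y171.75
G1 X112.17 Y169.92
G0 X43.93 Y148.07
M4 S578
G1 X66.44 Y148.07 F2161
G1 X66.44 Y133.85
G1 X43.93 Y133.85
G1 X43.93 Y148.07
G0 X89.24 Y98.99
M4 S578
G1 X62.00 Y137.13 F2161
G1 X106.51 Y15.02
G1 X19.18 Y56.70
G1 X77.14 Y114.32
G0 X52.20 Y127.68
M4 S578
G1 X46.73 Y140.90 F2161
G1 X33.51 Y146.37
G1 X20.29 Y140.90
G1 X14.82 Y127.68
G1 X20.29 Y114.46
G1 X33.51 Y108.99
G1 X46.73 Y114.46
G1 X52.20 Y127.68
M5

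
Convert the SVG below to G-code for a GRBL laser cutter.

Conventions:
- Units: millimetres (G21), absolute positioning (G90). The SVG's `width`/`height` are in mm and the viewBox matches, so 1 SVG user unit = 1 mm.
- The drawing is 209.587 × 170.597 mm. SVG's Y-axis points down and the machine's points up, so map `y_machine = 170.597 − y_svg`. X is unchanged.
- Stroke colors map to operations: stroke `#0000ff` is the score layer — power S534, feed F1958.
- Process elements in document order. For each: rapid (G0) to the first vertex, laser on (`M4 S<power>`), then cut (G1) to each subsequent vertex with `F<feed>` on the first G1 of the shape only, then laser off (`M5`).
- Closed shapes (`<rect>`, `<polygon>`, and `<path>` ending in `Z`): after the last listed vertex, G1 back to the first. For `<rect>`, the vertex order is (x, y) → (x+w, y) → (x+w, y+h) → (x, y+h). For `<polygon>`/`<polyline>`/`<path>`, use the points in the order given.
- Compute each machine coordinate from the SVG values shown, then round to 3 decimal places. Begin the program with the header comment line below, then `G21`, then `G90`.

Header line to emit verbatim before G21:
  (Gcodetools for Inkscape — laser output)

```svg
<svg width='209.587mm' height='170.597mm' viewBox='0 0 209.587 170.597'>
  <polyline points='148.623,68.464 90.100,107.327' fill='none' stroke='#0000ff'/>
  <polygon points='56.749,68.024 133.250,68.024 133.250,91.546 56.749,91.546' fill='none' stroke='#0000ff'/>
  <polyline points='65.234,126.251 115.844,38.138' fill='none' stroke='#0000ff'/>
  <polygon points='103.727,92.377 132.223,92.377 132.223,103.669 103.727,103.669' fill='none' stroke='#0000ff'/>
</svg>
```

(Gcodetools for Inkscape — laser output)
G21
G90
G0 X148.623 Y102.133
M4 S534
G1 X90.100 Y63.270 F1958
M5
G0 X56.749 Y102.573
M4 S534
G1 X133.250 Y102.573 F1958
G1 X133.250 Y79.051
G1 X56.749 Y79.051
G1 X56.749 Y102.573
M5
G0 X65.234 Y44.346
M4 S534
G1 X115.844 Y132.459 F1958
M5
G0 X103.727 Y78.220
M4 S534
G1 X132.223 Y78.220 F1958
G1 X132.223 Y66.928
G1 X103.727 Y66.928
G1 X103.727 Y78.220
M5

viewBox `0 0 209.587 170.597` with mm width/height → 1 unit = 1 mm. Flip: y_m = 170.597 − y_svg.

**Shape 1** — `<polyline>` line segment, stroke `#0000ff` → score (S534, F1958). Machine vertices: (148.623,102.133) → (90.100,63.270). Open path.

**Shape 2** — `<polygon>` rectangle, stroke `#0000ff` → score (S534, F1958). Machine vertices: (56.749,102.573) → (133.250,102.573) → (133.250,79.051) → (56.749,79.051) → (56.749,102.573). Closed: final G1 returns to the first vertex.

**Shape 3** — `<polyline>` line segment, stroke `#0000ff` → score (S534, F1958). Machine vertices: (65.234,44.346) → (115.844,132.459). Open path.

**Shape 4** — `<polygon>` rectangle, stroke `#0000ff` → score (S534, F1958). Machine vertices: (103.727,78.220) → (132.223,78.220) → (132.223,66.928) → (103.727,66.928) → (103.727,78.220). Closed: final G1 returns to the first vertex.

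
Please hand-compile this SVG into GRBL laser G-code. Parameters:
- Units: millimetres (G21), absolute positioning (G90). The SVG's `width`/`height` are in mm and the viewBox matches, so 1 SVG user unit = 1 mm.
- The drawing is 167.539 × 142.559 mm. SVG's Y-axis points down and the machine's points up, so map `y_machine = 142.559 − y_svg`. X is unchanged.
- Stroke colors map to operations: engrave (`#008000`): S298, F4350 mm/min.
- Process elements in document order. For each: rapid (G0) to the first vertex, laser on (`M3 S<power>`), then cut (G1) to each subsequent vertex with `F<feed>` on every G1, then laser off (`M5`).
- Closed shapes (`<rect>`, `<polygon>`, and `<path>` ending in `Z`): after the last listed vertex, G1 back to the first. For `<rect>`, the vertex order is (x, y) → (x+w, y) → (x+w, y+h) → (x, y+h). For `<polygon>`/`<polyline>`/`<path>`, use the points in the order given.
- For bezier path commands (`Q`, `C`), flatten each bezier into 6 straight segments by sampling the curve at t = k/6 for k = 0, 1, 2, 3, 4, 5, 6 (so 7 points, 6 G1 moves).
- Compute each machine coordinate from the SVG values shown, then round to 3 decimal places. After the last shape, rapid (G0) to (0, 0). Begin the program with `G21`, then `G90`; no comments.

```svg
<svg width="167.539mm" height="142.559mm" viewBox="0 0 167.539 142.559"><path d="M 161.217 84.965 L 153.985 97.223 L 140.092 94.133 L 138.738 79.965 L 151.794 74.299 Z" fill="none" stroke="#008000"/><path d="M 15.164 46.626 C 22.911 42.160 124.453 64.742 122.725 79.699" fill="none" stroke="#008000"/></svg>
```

viewBox `0 0 167.539 142.559` with mm width/height → 1 unit = 1 mm. Flip: y_m = 142.559 − y_svg.

**Shape 1** — `<path>` regular polygon, stroke `#008000` → engrave (S298, F4350). Machine vertices: (161.217,57.594) → (153.985,45.336) → (140.092,48.426) → (138.738,62.594) → (151.794,68.260) → (161.217,57.594). Closed: final G1 returns to the first vertex.

**Shape 2** — `<path>` cubic bezier, stroke `#008000` → engrave (S298, F4350). Control points (SVG): P0=(15.164,46.626), P1=(22.911,42.160), P2=(124.453,64.742), P3=(122.725,79.699); sampled at t=k/6. Machine vertices: (15.164,95.933) → (25.941,96.073) → (46.877,92.667) → (72.498,86.680) → (97.328,79.074) → (115.896,70.813) → (122.725,62.860). Open path.

G21
G90
G0 X161.217 Y57.594
M3 S298
G1 X153.985 Y45.336 F4350
G1 X140.092 Y48.426 F4350
G1 X138.738 Y62.594 F4350
G1 X151.794 Y68.260 F4350
G1 X161.217 Y57.594 F4350
M5
G0 X15.164 Y95.933
M3 S298
G1 X25.941 Y96.073 F4350
G1 X46.877 Y92.667 F4350
G1 X72.498 Y86.680 F4350
G1 X97.328 Y79.074 F4350
G1 X115.896 Y70.813 F4350
G1 X122.725 Y62.860 F4350
M5
G0 X0.000 Y0.000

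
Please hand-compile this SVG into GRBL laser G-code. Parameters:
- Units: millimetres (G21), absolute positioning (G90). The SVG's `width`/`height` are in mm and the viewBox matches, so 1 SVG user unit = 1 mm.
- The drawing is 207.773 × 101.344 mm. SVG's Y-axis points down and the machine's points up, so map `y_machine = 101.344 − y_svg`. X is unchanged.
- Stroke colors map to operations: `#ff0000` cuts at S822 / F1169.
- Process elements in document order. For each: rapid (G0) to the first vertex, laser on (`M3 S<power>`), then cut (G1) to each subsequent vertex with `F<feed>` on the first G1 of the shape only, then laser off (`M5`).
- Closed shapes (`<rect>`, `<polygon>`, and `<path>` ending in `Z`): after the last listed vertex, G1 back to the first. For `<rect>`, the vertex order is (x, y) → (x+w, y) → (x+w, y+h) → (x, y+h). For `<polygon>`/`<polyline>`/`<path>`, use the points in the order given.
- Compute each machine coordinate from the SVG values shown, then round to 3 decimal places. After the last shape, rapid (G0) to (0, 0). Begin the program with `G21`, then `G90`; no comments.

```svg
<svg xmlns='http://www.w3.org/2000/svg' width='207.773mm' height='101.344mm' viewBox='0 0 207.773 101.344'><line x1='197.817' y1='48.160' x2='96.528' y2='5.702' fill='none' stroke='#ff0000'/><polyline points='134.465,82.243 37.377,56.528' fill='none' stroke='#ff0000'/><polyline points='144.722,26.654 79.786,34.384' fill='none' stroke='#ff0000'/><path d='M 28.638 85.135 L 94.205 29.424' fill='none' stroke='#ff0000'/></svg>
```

G21
G90
G0 X197.817 Y53.184
M3 S822
G1 X96.528 Y95.642 F1169
M5
G0 X134.465 Y19.101
M3 S822
G1 X37.377 Y44.816 F1169
M5
G0 X144.722 Y74.690
M3 S822
G1 X79.786 Y66.960 F1169
M5
G0 X28.638 Y16.209
M3 S822
G1 X94.205 Y71.920 F1169
M5
G0 X0.000 Y0.000

viewBox `0 0 207.773 101.344` with mm width/height → 1 unit = 1 mm. Flip: y_m = 101.344 − y_svg.

**Shape 1** — `<line>` line segment, stroke `#ff0000` → cut (S822, F1169). Machine vertices: (197.817,53.184) → (96.528,95.642). Open path.

**Shape 2** — `<polyline>` line segment, stroke `#ff0000` → cut (S822, F1169). Machine vertices: (134.465,19.101) → (37.377,44.816). Open path.

**Shape 3** — `<polyline>` line segment, stroke `#ff0000` → cut (S822, F1169). Machine vertices: (144.722,74.690) → (79.786,66.960). Open path.

**Shape 4** — `<path>` line segment, stroke `#ff0000` → cut (S822, F1169). Machine vertices: (28.638,16.209) → (94.205,71.920). Open path.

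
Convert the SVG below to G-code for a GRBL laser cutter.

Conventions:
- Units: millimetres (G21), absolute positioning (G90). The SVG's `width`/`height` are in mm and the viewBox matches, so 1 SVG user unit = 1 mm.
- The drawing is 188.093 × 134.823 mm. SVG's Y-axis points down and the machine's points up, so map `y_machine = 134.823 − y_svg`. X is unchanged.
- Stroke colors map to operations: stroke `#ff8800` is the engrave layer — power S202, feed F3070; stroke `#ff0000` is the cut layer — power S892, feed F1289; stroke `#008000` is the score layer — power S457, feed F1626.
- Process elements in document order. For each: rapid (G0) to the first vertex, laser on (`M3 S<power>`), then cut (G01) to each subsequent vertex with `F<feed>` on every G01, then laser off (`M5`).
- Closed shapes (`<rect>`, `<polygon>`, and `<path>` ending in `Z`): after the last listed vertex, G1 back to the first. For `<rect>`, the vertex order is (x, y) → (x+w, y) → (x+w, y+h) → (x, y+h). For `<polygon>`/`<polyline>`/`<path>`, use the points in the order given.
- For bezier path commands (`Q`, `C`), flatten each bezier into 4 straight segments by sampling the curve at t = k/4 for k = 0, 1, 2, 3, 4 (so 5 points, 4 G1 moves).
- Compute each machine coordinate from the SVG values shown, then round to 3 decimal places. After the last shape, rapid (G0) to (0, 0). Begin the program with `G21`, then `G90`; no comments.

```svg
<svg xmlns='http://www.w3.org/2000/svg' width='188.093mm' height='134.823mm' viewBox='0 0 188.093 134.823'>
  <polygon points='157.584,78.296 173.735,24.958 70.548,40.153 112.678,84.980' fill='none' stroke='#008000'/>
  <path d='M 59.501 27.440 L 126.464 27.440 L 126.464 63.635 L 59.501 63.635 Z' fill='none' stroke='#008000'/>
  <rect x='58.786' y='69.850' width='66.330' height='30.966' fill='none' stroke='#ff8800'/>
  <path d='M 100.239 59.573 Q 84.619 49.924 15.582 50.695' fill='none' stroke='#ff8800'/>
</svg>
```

G21
G90
G0 X157.584 Y56.527
M3 S457
G01 X173.735 Y109.865 F1626
G01 X70.548 Y94.670 F1626
G01 X112.678 Y49.843 F1626
G01 X157.584 Y56.527 F1626
M5
G0 X59.501 Y107.383
M3 S457
G01 X126.464 Y107.383 F1626
G01 X126.464 Y71.188 F1626
G01 X59.501 Y71.188 F1626
G01 X59.501 Y107.383 F1626
M5
G0 X58.786 Y64.973
M3 S202
G01 X125.116 Y64.973 F3070
G01 X125.116 Y34.007 F3070
G01 X58.786 Y34.007 F3070
G01 X58.786 Y64.973 F3070
M5
G0 X100.239 Y75.250
M3 S202
G01 X89.090 Y79.423 F3070
G01 X71.265 Y82.294 F3070
G01 X46.762 Y83.862 F3070
G01 X15.582 Y84.128 F3070
M5
G0 X0.000 Y0.000

Since the viewBox matches the mm dimensions, user units are millimetres directly. The only transform is the Y-flip y_m = 134.823 − y_svg.

Shape 1 is a closed polygon drawn with `<polygon>`. Its stroke #008000 means score at S457, F1626. After flipping Y the toolpath is (157.584,56.527) → (173.735,109.865) → (70.548,94.670) → (112.678,49.843) → (157.584,56.527), returning to the start.

Shape 2 is a rectangle drawn with `<path>`. Its stroke #008000 means score at S457, F1626. After flipping Y the toolpath is (59.501,107.383) → (126.464,107.383) → (126.464,71.188) → (59.501,71.188) → (59.501,107.383), returning to the start.

Shape 3 is a rectangle drawn with `<rect>`. Its stroke #ff8800 means engrave at S202, F3070. After flipping Y the toolpath is (58.786,64.973) → (125.116,64.973) → (125.116,34.007) → (58.786,34.007) → (58.786,64.973), returning to the start.

Shape 4 is a quadratic bezier drawn with `<path>`. Its stroke #ff8800 means engrave at S202, F3070. After flipping Y the toolpath is (100.239,75.250) → (89.090,79.423) → (71.265,82.294) → (46.762,83.862) → (15.582,84.128).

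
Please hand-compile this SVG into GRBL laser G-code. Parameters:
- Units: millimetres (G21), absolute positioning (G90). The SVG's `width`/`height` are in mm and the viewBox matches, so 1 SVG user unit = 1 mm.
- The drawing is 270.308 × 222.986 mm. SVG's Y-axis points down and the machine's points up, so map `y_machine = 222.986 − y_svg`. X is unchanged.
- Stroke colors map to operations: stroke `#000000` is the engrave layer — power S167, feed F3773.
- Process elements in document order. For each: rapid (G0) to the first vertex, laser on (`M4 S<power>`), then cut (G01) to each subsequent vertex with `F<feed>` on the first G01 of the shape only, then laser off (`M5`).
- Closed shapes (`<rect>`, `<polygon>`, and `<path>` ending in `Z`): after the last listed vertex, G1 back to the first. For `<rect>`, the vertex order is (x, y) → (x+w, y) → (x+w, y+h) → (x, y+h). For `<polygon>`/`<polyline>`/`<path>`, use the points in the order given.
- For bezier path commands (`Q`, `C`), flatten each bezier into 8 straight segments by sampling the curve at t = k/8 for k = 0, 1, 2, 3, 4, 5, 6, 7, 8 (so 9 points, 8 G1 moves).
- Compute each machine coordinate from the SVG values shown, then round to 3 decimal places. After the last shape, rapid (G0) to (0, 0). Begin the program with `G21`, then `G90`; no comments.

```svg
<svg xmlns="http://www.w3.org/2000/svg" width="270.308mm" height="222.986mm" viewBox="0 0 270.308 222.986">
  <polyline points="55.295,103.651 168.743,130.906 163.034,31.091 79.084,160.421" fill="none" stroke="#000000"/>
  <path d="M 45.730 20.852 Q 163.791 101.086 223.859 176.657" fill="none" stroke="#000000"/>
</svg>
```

G21
G90
G0 X55.295 Y119.335
M4 S167
G01 X168.743 Y92.080 F3773
G01 X163.034 Y191.895
G01 X79.084 Y62.565
M5
G0 X45.730 Y202.134
M4 S167
G01 X74.339 Y182.148 F3773
G01 X101.136 Y162.308
G01 X126.120 Y142.614
G01 X149.293 Y123.066
G01 X170.653 Y103.663
G01 X190.200 Y84.406
G01 X207.936 Y65.295
G01 X223.859 Y46.329
M5
G0 X0.000 Y0.000

Since the viewBox matches the mm dimensions, user units are millimetres directly. The only transform is the Y-flip y_m = 222.986 − y_svg.

Shape 1 is a open polyline drawn with `<polyline>`. Its stroke #000000 means engrave at S167, F3773. After flipping Y the toolpath is (55.295,119.335) → (168.743,92.080) → (163.034,191.895) → (79.084,62.565).

Shape 2 is a quadratic bezier drawn with `<path>`. Its stroke #000000 means engrave at S167, F3773. After flipping Y the toolpath is (45.730,202.134) → (74.339,182.148) → (101.136,162.308) → (126.120,142.614) → (149.293,123.066) → (170.653,103.663) → (190.200,84.406) → (207.936,65.295) → (223.859,46.329).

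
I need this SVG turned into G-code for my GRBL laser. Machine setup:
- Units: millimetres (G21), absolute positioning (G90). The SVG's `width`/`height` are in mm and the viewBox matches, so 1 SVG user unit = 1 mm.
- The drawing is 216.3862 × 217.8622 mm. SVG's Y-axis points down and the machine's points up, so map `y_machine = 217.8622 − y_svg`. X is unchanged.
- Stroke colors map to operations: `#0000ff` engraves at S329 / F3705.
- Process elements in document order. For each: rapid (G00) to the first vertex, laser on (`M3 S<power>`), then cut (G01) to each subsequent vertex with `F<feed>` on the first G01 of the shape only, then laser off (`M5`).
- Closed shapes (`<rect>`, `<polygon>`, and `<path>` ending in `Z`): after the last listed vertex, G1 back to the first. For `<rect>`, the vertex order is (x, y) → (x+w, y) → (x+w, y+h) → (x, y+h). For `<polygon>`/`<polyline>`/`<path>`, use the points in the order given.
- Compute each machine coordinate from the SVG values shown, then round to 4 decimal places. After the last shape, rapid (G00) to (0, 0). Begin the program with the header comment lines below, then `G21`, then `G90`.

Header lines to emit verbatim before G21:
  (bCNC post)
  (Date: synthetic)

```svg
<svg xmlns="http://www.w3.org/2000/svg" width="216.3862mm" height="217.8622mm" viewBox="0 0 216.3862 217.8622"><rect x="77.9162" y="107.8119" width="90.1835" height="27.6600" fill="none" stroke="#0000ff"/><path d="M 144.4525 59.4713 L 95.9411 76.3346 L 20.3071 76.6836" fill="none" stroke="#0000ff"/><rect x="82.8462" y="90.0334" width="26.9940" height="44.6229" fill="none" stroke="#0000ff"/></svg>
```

(bCNC post)
(Date: synthetic)
G21
G90
G00 X77.9162 Y110.0503
M3 S329
G01 X168.0997 Y110.0503 F3705
G01 X168.0997 Y82.3903
G01 X77.9162 Y82.3903
G01 X77.9162 Y110.0503
M5
G00 X144.4525 Y158.3909
M3 S329
G01 X95.9411 Y141.5276 F3705
G01 X20.3071 Y141.1786
M5
G00 X82.8462 Y127.8288
M3 S329
G01 X109.8402 Y127.8288 F3705
G01 X109.8402 Y83.2059
G01 X82.8462 Y83.2059
G01 X82.8462 Y127.8288
M5
G00 X0.0000 Y0.0000

Since the viewBox matches the mm dimensions, user units are millimetres directly. The only transform is the Y-flip y_m = 217.8622 − y_svg.

Shape 1 is a rectangle drawn with `<rect>`. Its stroke #0000ff means engrave at S329, F3705. After flipping Y the toolpath is (77.9162,110.0503) → (168.0997,110.0503) → (168.0997,82.3903) → (77.9162,82.3903) → (77.9162,110.0503), returning to the start.

Shape 2 is a open polyline drawn with `<path>`. Its stroke #0000ff means engrave at S329, F3705. After flipping Y the toolpath is (144.4525,158.3909) → (95.9411,141.5276) → (20.3071,141.1786).

Shape 3 is a rectangle drawn with `<rect>`. Its stroke #0000ff means engrave at S329, F3705. After flipping Y the toolpath is (82.8462,127.8288) → (109.8402,127.8288) → (109.8402,83.2059) → (82.8462,83.2059) → (82.8462,127.8288), returning to the start.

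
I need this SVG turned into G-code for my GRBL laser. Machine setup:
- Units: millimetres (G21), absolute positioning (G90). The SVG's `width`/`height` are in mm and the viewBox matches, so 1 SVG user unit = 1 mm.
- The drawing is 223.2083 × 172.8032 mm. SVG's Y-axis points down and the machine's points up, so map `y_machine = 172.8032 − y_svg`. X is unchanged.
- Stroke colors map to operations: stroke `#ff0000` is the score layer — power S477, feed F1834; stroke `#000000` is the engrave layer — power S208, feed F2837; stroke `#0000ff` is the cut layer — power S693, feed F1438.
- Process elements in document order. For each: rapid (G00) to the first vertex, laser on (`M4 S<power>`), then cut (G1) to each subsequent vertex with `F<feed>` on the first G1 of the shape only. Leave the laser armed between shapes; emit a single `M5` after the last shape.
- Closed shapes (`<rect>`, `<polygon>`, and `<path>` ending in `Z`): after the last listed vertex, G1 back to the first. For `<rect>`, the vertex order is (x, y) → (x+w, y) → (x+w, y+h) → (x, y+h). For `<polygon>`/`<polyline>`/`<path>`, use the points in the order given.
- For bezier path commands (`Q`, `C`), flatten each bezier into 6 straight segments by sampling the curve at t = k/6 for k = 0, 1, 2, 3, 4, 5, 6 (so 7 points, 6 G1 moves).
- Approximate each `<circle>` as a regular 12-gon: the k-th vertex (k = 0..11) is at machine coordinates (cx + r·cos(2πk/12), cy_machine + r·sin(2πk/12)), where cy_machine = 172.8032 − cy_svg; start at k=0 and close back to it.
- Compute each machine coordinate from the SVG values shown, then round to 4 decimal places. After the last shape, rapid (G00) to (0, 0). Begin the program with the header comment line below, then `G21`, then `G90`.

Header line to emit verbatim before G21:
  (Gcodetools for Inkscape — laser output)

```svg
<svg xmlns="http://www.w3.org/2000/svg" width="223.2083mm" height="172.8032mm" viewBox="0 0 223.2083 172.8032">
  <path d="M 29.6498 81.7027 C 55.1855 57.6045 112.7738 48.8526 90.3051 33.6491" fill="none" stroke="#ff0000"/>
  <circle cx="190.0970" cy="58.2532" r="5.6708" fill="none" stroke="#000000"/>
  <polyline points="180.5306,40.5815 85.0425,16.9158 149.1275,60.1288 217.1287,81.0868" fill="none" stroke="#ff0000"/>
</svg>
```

(Gcodetools for Inkscape — laser output)
G21
G90
G00 X29.6498 Y91.1005
M4 S477
G1 X44.5697 Y101.9717 F1834
G1 X61.7175 Y110.8906
G1 X77.9791 Y118.4628
G1 X90.2403 Y125.2938
G1 X95.3871 Y131.9891
G1 X90.3051 Y139.1541
G00 X195.7678 Y114.5500
M4 S208
G1 X195.0081 Y117.3854 F2837
G1 X192.9324 Y119.4611
G1 X190.0970 Y120.2208
G1 X187.2616 Y119.4611
G1 X185.1859 Y117.3854
G1 X184.4262 Y114.5500
G1 X185.1859 Y111.7146
G1 X187.2616 Y109.6389
G1 X190.0970 Y108.8792
G1 X192.9324 Y109.6389
G1 X195.0081 Y111.7146
G1 X195.7678 Y114.5500
G00 X180.5306 Y132.2217
M4 S477
G1 X85.0425 Y155.8874 F1834
G1 X149.1275 Y112.6744
G1 X217.1287 Y91.7164
M5
G00 X0.0000 Y0.0000

1 u = 1 mm; y_m = 172.8032 − y.

[1] `<path>` cubic bezier, #ff0000→score S477 F1834: (29.6498,91.1005) → (44.5697,101.9717) → (61.7175,110.8906) → (77.9791,118.4628) → (90.2403,125.2938) → (95.3871,131.9891) → (90.3051,139.1541)

[2] `<circle>` circle, #000000→engrave S208 F2837: (195.7678,114.5500) → (195.0081,117.3854) → (192.9324,119.4611) → (190.0970,120.2208) → (187.2616,119.4611) → (185.1859,117.3854) → (184.4262,114.5500) → (185.1859,111.7146) → (187.2616,109.6389) → (190.0970,108.8792) → (192.9324,109.6389) → (195.0081,111.7146) → (195.7678,114.5500) (closed)

[3] `<polyline>` open polyline, #ff0000→score S477 F1834: (180.5306,132.2217) → (85.0425,155.8874) → (149.1275,112.6744) → (217.1287,91.7164)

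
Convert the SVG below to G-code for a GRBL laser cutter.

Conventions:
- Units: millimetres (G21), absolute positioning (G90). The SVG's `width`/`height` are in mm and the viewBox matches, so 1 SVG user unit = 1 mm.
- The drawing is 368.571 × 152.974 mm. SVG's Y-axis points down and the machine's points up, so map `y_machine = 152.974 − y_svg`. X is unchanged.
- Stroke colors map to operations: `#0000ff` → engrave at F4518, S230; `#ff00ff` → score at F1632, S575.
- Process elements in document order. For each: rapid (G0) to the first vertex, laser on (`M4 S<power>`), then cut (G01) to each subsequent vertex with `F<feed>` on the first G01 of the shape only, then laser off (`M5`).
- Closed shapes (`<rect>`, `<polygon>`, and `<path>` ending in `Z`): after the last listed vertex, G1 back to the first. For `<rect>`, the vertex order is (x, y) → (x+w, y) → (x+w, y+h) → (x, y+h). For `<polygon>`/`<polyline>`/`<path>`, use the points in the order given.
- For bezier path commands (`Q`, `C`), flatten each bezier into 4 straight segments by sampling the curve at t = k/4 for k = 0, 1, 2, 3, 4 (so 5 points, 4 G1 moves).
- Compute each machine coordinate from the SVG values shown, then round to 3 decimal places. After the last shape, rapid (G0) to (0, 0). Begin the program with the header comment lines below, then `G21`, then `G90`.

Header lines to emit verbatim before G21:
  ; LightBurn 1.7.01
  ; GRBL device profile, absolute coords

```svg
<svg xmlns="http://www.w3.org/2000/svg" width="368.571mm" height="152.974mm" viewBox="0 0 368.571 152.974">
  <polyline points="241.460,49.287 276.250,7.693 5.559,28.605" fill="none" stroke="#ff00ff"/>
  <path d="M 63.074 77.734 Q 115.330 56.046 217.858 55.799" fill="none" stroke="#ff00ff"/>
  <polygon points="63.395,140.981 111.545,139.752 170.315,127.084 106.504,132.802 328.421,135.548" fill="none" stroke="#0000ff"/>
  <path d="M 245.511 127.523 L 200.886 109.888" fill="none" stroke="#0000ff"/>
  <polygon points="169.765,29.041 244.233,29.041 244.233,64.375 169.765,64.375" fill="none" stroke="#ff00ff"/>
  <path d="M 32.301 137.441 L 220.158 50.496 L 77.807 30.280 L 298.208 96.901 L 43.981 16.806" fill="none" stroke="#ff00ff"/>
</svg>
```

1 u = 1 mm; y_m = 152.974 − y.

[1] `<polyline>` open polyline, #ff00ff→score S575 F1632: (241.460,103.687) → (276.250,145.281) → (5.559,124.369)

[2] `<path>` quadratic bezier, #ff00ff→score S575 F1632: (63.074,75.240) → (92.344,84.744) → (127.898,91.568) → (169.736,95.711) → (217.858,97.175)

[3] `<polygon>` closed polygon, #0000ff→engrave S230 F4518: (63.395,11.993) → (111.545,13.222) → (170.315,25.890) → (106.504,20.172) → (328.421,17.426) → (63.395,11.993) (closed)

[4] `<path>` line segment, #0000ff→engrave S230 F4518: (245.511,25.451) → (200.886,43.086)

[5] `<polygon>` rectangle, #ff00ff→score S575 F1632: (169.765,123.933) → (244.233,123.933) → (244.233,88.599) → (169.765,88.599) → (169.765,123.933) (closed)

[6] `<path>` open polyline, #ff00ff→score S575 F1632: (32.301,15.533) → (220.158,102.478) → (77.807,122.694) → (298.208,56.073) → (43.981,136.168)

; LightBurn 1.7.01
; GRBL device profile, absolute coords
G21
G90
G0 X241.460 Y103.687
M4 S575
G01 X276.250 Y145.281 F1632
G01 X5.559 Y124.369
M5
G0 X63.074 Y75.240
M4 S575
G01 X92.344 Y84.744 F1632
G01 X127.898 Y91.568
G01 X169.736 Y95.711
G01 X217.858 Y97.175
M5
G0 X63.395 Y11.993
M4 S230
G01 X111.545 Y13.222 F4518
G01 X170.315 Y25.890
G01 X106.504 Y20.172
G01 X328.421 Y17.426
G01 X63.395 Y11.993
M5
G0 X245.511 Y25.451
M4 S230
G01 X200.886 Y43.086 F4518
M5
G0 X169.765 Y123.933
M4 S575
G01 X244.233 Y123.933 F1632
G01 X244.233 Y88.599
G01 X169.765 Y88.599
G01 X169.765 Y123.933
M5
G0 X32.301 Y15.533
M4 S575
G01 X220.158 Y102.478 F1632
G01 X77.807 Y122.694
G01 X298.208 Y56.073
G01 X43.981 Y136.168
M5
G0 X0.000 Y0.000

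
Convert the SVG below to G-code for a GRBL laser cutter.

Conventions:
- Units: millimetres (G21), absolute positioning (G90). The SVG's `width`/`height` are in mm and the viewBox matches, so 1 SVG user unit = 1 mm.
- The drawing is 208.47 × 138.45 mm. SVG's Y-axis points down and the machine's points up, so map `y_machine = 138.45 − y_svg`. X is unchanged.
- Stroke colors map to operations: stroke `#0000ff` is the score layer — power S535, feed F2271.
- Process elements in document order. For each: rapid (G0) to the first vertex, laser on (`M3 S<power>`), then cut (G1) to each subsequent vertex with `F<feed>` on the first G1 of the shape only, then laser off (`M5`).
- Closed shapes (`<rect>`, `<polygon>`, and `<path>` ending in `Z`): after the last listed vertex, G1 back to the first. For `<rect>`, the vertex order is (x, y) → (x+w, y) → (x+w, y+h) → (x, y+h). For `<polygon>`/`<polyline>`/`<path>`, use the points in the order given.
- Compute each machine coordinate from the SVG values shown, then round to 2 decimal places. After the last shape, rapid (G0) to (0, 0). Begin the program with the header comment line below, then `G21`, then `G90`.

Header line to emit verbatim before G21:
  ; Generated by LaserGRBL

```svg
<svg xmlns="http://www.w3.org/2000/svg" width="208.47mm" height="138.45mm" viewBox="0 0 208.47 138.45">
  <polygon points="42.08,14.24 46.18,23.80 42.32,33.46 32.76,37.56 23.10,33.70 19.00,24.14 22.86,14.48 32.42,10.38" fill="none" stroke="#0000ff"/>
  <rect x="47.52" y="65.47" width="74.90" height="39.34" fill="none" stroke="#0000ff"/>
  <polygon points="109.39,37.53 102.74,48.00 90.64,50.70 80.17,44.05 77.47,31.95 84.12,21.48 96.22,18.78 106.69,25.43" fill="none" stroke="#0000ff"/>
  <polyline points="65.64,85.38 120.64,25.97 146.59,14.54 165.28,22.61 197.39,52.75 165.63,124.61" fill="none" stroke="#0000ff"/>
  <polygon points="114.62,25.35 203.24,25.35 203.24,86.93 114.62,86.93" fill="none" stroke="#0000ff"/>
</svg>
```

1 u = 1 mm; y_m = 138.45 − y.

[1] `<polygon>` regular polygon, #0000ff→score S535 F2271: (42.08,124.21) → (46.18,114.65) → (42.32,104.99) → (32.76,100.89) → (23.10,104.75) → (19.00,114.31) → (22.86,123.97) → (32.42,128.07) → (42.08,124.21) (closed)

[2] `<rect>` rectangle, #0000ff→score S535 F2271: (47.52,72.98) → (122.42,72.98) → (122.42,33.64) → (47.52,33.64) → (47.52,72.98) (closed)

[3] `<polygon>` regular polygon, #0000ff→score S535 F2271: (109.39,100.92) → (102.74,90.45) → (90.64,87.75) → (80.17,94.40) → (77.47,106.50) → (84.12,116.97) → (96.22,119.67) → (106.69,113.02) → (109.39,100.92) (closed)

[4] `<polyline>` open polyline, #0000ff→score S535 F2271: (65.64,53.07) → (120.64,112.48) → (146.59,123.91) → (165.28,115.84) → (197.39,85.70) → (165.63,13.84)

[5] `<polygon>` rectangle, #0000ff→score S535 F2271: (114.62,113.10) → (203.24,113.10) → (203.24,51.52) → (114.62,51.52) → (114.62,113.10) (closed)

; Generated by LaserGRBL
G21
G90
G0 X42.08 Y124.21
M3 S535
G1 X46.18 Y114.65 F2271
G1 X42.32 Y104.99
G1 X32.76 Y100.89
G1 X23.10 Y104.75
G1 X19.00 Y114.31
G1 X22.86 Y123.97
G1 X32.42 Y128.07
G1 X42.08 Y124.21
M5
G0 X47.52 Y72.98
M3 S535
G1 X122.42 Y72.98 F2271
G1 X122.42 Y33.64
G1 X47.52 Y33.64
G1 X47.52 Y72.98
M5
G0 X109.39 Y100.92
M3 S535
G1 X102.74 Y90.45 F2271
G1 X90.64 Y87.75
G1 X80.17 Y94.40
G1 X77.47 Y106.50
G1 X84.12 Y116.97
G1 X96.22 Y119.67
G1 X106.69 Y113.02
G1 X109.39 Y100.92
M5
G0 X65.64 Y53.07
M3 S535
G1 X120.64 Y112.48 F2271
G1 X146.59 Y123.91
G1 X165.28 Y115.84
G1 X197.39 Y85.70
G1 X165.63 Y13.84
M5
G0 X114.62 Y113.10
M3 S535
G1 X203.24 Y113.10 F2271
G1 X203.24 Y51.52
G1 X114.62 Y51.52
G1 X114.62 Y113.10
M5
G0 X0.00 Y0.00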